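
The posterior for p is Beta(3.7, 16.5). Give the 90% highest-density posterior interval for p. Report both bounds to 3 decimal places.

The posterior is unimodal and skewed, so the HPD interval has equal density at both endpoints and is the shortest 90% interval.
Solving f(0.049) = f(0.312) with F(0.312) − F(0.049) = 0.90 gives [0.049, 0.312].
For comparison, the equal-tailed interval is [0.065, 0.338]; the HPD is narrower and shifted toward the mode.

[0.049, 0.312]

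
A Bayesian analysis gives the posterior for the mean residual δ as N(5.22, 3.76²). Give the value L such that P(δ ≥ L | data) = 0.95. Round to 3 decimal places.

-0.965

Need L with P(δ ≥ L) = 0.95: L = 5.22 − z_{0.05}·3.76.
z = 1.645; L = 5.22 − 1.645 × 3.76 = -0.965.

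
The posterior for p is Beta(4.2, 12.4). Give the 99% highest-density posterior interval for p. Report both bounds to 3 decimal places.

The posterior is unimodal and skewed, so the HPD interval has equal density at both endpoints and is the shortest 99% interval.
Solving f(0.040) = f(0.536) with F(0.536) − F(0.040) = 0.99 gives [0.040, 0.536].
For comparison, the equal-tailed interval is [0.052, 0.558]; the HPD is narrower and shifted toward the mode.

[0.040, 0.536]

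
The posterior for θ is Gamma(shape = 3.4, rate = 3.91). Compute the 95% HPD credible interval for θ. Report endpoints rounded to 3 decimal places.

[0.116, 1.798]

The posterior is unimodal and skewed, so the HPD interval has equal density at both endpoints and is the shortest 95% interval.
Solving f(0.116) = f(1.798) with F(1.798) − F(0.116) = 0.95 gives [0.116, 1.798].
For comparison, the equal-tailed interval is [0.204, 2.008]; the HPD is narrower and shifted toward the mode.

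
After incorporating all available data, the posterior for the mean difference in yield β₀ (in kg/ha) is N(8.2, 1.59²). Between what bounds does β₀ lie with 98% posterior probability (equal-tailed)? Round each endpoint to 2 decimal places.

[4.50, 11.90]

The posterior is symmetric, so the 98% equal-tailed interval is β₀ = 8.2 ± z·1.59 with z = 2.326.
Half-width: 2.326 × 1.59 = 3.70.
8.2 − 3.70 = 4.50; 8.2 + 3.70 = 11.90.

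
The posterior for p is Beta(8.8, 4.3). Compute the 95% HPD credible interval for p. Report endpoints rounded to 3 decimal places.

[0.428, 0.902]

The posterior is unimodal and skewed, so the HPD interval has equal density at both endpoints and is the shortest 95% interval.
Solving f(0.428) = f(0.902) with F(0.902) − F(0.428) = 0.95 gives [0.428, 0.902].
For comparison, the equal-tailed interval is [0.407, 0.887]; the HPD is narrower and shifted toward the mode.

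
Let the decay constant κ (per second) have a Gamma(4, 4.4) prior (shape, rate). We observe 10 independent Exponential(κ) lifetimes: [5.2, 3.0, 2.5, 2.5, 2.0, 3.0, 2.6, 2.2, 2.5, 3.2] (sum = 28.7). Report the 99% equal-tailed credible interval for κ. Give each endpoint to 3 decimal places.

Posterior: Gamma(4+10, 4.4+28.7) = Gamma(14, 33.1) (shape, rate).
Equal-tailed 99% interval: Gamma(14, 33.1) quantiles at 0.005 and 0.995.
Posterior mean ≈ 0.423, SD ≈ 0.113; a Normal approximation gives roughly [0.132, 0.714].
Exact: lower = 0.188; upper = 0.770.

[0.188, 0.770]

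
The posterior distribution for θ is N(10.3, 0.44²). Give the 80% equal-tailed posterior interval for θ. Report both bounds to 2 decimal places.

[9.74, 10.86]

The posterior is symmetric, so the 80% equal-tailed interval is θ = 10.3 ± z·0.44 with z = 1.282.
Half-width: 1.282 × 0.44 = 0.56.
10.3 − 0.56 = 9.74; 10.3 + 0.56 = 10.86.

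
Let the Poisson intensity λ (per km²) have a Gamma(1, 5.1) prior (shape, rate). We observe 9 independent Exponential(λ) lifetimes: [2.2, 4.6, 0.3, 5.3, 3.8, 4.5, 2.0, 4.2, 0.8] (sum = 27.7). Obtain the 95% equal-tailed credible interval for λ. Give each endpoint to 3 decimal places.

[0.146, 0.521]

Posterior: Gamma(1+9, 5.1+27.7) = Gamma(10, 32.8) (shape, rate).
Equal-tailed 95% interval: Gamma(10, 32.8) quantiles at 0.025 and 0.975.
Posterior mean ≈ 0.305, SD ≈ 0.096; a Normal approximation gives roughly [0.116, 0.494].
Exact: lower = 0.146; upper = 0.521.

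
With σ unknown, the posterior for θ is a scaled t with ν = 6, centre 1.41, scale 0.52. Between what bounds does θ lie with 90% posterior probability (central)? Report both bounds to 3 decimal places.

The t_6 distribution is symmetric; the 90% interval is 1.41 ± t·0.52 with t_{0.95,6} = 1.943.
Half-width: 1.943 × 0.52 = 1.010.
1.41 − 1.010 = 0.400; 1.41 + 1.010 = 2.420.

[0.400, 2.420]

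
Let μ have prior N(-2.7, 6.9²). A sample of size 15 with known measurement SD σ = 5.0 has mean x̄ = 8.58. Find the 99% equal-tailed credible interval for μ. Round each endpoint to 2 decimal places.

[4.93, 11.47]

Posterior precision = 1/6.9² + 15/5.0² = 0.0210 + 0.6000 = 0.6210, so posterior SD = 1.2690.
Posterior mean = (-2.7/6.9² + 15·8.58/5.0²) / 0.6210 = 8.1985.
Interval: 8.1985 ± 2.576 × 1.2690 → [4.93, 11.47].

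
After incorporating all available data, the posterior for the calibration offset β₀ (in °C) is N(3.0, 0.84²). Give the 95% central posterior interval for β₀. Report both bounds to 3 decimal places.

The posterior is symmetric, so the 95% equal-tailed interval is β₀ = 3.0 ± z·0.84 with z = 1.960.
Half-width: 1.960 × 0.84 = 1.646.
3.0 − 1.646 = 1.354; 3.0 + 1.646 = 4.646.

[1.354, 4.646]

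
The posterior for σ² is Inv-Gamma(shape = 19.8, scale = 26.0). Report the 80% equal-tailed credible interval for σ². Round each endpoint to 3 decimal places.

Inverse-Gamma(19.8, 26.0) quantiles: F⁻¹(0.1) and F⁻¹(0.9).
Equivalently, 1/σ² ~ Gamma(19.8, rate = 26.0); invert its 0.9 and 0.1 quantiles.
Posterior mean ≈ 1.383, SD ≈ 0.328; a Normal approximation gives roughly [0.963, 1.803].
Exact: lower = 1.013; upper = 1.811.

[1.013, 1.811]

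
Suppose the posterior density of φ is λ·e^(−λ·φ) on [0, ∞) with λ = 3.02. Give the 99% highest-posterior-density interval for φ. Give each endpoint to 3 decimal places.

[0.000, 1.525]

The exponential density is strictly decreasing on [0, ∞), so the HPD interval is anchored at 0: [0, q] with P(φ ≤ q) = 0.99.
q = −ln(1 − 0.99) / 3.02 = 4.6052 / 3.02 = 1.525.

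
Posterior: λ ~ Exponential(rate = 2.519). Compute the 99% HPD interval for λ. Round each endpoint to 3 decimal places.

The exponential density is strictly decreasing on [0, ∞), so the HPD interval is anchored at 0: [0, q] with P(λ ≤ q) = 0.99.
q = −ln(1 − 0.99) / 2.519 = 4.6052 / 2.519 = 1.828.

[0.000, 1.828]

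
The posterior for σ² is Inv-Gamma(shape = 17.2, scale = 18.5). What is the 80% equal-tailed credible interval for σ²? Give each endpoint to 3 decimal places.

[0.816, 1.523]

Inverse-Gamma(17.2, 18.5) quantiles: F⁻¹(0.1) and F⁻¹(0.9).
Equivalently, 1/σ² ~ Gamma(17.2, rate = 18.5); invert its 0.9 and 0.1 quantiles.
Posterior mean ≈ 1.142, SD ≈ 0.293; a Normal approximation gives roughly [0.767, 1.517].
Exact: lower = 0.816; upper = 1.523.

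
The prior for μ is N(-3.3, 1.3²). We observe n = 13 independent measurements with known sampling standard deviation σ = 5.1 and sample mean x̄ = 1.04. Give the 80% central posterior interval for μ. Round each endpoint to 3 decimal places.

[-2.539, -0.086]

Posterior precision = 1/1.3² + 13/5.1² = 0.5917 + 0.4998 = 1.0915, so posterior SD = 0.9572.
Posterior mean = (-3.3/1.3² + 13·1.04/5.1²) / 1.0915 = -1.3127.
Interval: -1.3127 ± 1.282 × 0.9572 → [-2.539, -0.086].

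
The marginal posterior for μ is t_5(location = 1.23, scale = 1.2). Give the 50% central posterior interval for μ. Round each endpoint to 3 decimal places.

The t_5 distribution is symmetric; the 50% interval is 1.23 ± t·1.2 with t_{0.75,5} = 0.727.
Half-width: 0.727 × 1.2 = 0.872.
1.23 − 0.872 = 0.358; 1.23 + 0.872 = 2.102.

[0.358, 2.102]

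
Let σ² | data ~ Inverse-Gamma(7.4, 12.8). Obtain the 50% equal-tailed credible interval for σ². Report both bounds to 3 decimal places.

[1.421, 2.357]

Inverse-Gamma(7.4, 12.8) quantiles: F⁻¹(0.25) and F⁻¹(0.75).
Equivalently, 1/σ² ~ Gamma(7.4, rate = 12.8); invert its 0.75 and 0.25 quantiles.
Posterior mean ≈ 2.000, SD ≈ 0.861; a Normal approximation gives roughly [1.419, 2.581].
Exact: lower = 1.421; upper = 2.357.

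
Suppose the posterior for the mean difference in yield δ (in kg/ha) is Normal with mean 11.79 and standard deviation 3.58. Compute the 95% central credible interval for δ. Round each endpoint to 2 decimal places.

The posterior is symmetric, so the 95% equal-tailed interval is δ = 11.79 ± z·3.58 with z = 1.960.
Half-width: 1.960 × 3.58 = 7.02.
11.79 − 7.02 = 4.77; 11.79 + 7.02 = 18.81.

[4.77, 18.81]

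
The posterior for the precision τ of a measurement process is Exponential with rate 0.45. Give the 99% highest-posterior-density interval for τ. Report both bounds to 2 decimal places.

The exponential density is strictly decreasing on [0, ∞), so the HPD interval is anchored at 0: [0, q] with P(τ ≤ q) = 0.99.
q = −ln(1 − 0.99) / 0.45 = 4.6052 / 0.45 = 10.23.

[0.00, 10.23]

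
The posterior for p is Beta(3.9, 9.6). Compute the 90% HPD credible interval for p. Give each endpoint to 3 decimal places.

[0.094, 0.476]

The posterior is unimodal and skewed, so the HPD interval has equal density at both endpoints and is the shortest 90% interval.
Solving f(0.094) = f(0.476) with F(0.476) − F(0.094) = 0.90 gives [0.094, 0.476].
For comparison, the equal-tailed interval is [0.112, 0.502]; the HPD is narrower and shifted toward the mode.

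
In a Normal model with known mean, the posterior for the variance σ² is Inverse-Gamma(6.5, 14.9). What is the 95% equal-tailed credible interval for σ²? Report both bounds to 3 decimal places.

Inverse-Gamma(6.5, 14.9) quantiles: F⁻¹(0.025) and F⁻¹(0.975).
Equivalently, 1/σ² ~ Gamma(6.5, rate = 14.9); invert its 0.975 and 0.025 quantiles.
Posterior mean ≈ 2.709, SD ≈ 1.277; a Normal approximation gives roughly [0.206, 5.212].
Exact: lower = 1.205; upper = 5.950.

[1.205, 5.950]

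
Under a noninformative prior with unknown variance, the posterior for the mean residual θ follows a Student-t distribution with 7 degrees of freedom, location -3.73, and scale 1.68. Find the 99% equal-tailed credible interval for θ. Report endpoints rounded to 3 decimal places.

[-9.609, 2.149]

The t_7 distribution is symmetric; the 99% interval is -3.73 ± t·1.68 with t_{0.995,7} = 3.499.
Half-width: 3.499 × 1.68 = 5.879.
-3.73 − 5.879 = -9.609; -3.73 + 5.879 = 2.149.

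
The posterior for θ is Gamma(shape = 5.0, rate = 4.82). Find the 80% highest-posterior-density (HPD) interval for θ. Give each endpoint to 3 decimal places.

[0.398, 1.497]

The posterior is unimodal and skewed, so the HPD interval has equal density at both endpoints and is the shortest 80% interval.
Solving f(0.398) = f(1.497) with F(1.497) − F(0.398) = 0.80 gives [0.398, 1.497].
For comparison, the equal-tailed interval is [0.505, 1.658]; the HPD is narrower and shifted toward the mode.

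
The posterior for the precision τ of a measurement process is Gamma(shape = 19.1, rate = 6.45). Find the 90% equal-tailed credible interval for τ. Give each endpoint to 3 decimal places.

Posterior: Gamma(shape 19.1, rate 6.45).
Equal-tailed 90% interval: Gamma(19.1, 6.45) quantiles at 0.05 and 0.95.
Posterior mean ≈ 2.961, SD ≈ 0.678; a Normal approximation gives roughly [1.847, 4.076].
Exact: lower = 1.942; upper = 4.157.

[1.942, 4.157]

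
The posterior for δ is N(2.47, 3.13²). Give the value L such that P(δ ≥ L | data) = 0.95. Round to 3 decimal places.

Need L with P(δ ≥ L) = 0.95: L = 2.47 − z_{0.05}·3.13.
z = 1.645; L = 2.47 − 1.645 × 3.13 = -2.678.

-2.678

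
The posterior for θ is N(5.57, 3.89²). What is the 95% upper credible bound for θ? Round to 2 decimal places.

11.97

Need U with P(θ ≤ U) = 0.95: U = 5.57 + z_{0.05}·3.89.
z = 1.645; U = 5.57 + 1.645 × 3.89 = 11.97.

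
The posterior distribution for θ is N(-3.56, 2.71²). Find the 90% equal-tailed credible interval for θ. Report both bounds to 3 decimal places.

[-8.018, 0.898]

The posterior is symmetric, so the 90% equal-tailed interval is θ = -3.56 ± z·2.71 with z = 1.645.
Half-width: 1.645 × 2.71 = 4.458.
-3.56 − 4.458 = -8.018; -3.56 + 4.458 = 0.898.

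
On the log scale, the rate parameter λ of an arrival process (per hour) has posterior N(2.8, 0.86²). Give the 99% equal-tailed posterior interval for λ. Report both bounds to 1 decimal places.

[1.8, 150.7]

On the log scale the 99% interval is 2.8 ± 2.576 × 0.86 = [0.5848, 5.0152].
Exponentiate: [e^0.5848, e^5.0152] = [1.8, 150.7].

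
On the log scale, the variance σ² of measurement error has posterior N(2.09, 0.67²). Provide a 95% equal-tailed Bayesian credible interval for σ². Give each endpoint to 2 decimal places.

[2.17, 30.06]

On the log scale the 95% interval is 2.09 ± 1.960 × 0.67 = [0.7768, 3.4032].
Exponentiate: [e^0.7768, e^3.4032] = [2.17, 30.06].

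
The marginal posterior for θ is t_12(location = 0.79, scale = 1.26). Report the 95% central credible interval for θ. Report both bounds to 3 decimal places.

The t_12 distribution is symmetric; the 95% interval is 0.79 ± t·1.26 with t_{0.975,12} = 2.179.
Half-width: 2.179 × 1.26 = 2.745.
0.79 − 2.745 = -1.955; 0.79 + 2.745 = 3.535.

[-1.955, 3.535]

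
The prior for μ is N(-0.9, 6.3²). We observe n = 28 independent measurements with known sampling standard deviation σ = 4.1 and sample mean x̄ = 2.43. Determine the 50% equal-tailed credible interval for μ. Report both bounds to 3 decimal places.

[1.862, 2.899]

Posterior precision = 1/6.3² + 28/4.1² = 0.0252 + 1.6657 = 1.6909, so posterior SD = 0.7690.
Posterior mean = (-0.9/6.3² + 28·2.43/4.1²) / 1.6909 = 2.3804.
Interval: 2.3804 ± 0.674 × 0.7690 → [1.862, 2.899].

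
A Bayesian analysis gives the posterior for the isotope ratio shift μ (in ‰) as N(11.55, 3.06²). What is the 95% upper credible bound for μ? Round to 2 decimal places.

16.58

Need U with P(μ ≤ U) = 0.95: U = 11.55 + z_{0.05}·3.06.
z = 1.645; U = 11.55 + 1.645 × 3.06 = 16.58.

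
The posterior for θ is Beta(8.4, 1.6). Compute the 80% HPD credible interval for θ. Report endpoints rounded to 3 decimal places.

The posterior is unimodal and skewed, so the HPD interval has equal density at both endpoints and is the shortest 80% interval.
Solving f(0.749) = f(0.992) with F(0.992) − F(0.749) = 0.80 gives [0.749, 0.992].
For comparison, the equal-tailed interval is [0.685, 0.962]; the HPD is narrower and shifted toward the mode.

[0.749, 0.992]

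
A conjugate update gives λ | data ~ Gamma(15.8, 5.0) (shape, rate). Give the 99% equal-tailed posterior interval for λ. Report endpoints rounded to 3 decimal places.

[1.486, 5.580]

Posterior: Gamma(shape 15.8, rate 5.0).
Equal-tailed 99% interval: Gamma(15.8, 5.0) quantiles at 0.005 and 0.995.
Posterior mean ≈ 3.160, SD ≈ 0.795; a Normal approximation gives roughly [1.112, 5.208].
Exact: lower = 1.486; upper = 5.580.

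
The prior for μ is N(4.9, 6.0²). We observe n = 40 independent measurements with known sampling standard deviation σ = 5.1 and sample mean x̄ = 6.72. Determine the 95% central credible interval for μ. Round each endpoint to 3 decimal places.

Posterior precision = 1/6.0² + 40/5.1² = 0.0278 + 1.5379 = 1.5656, so posterior SD = 0.7992.
Posterior mean = (4.9/6.0² + 40·6.72/5.1²) / 1.5656 = 6.6877.
Interval: 6.6877 ± 1.960 × 0.7992 → [5.121, 8.254].

[5.121, 8.254]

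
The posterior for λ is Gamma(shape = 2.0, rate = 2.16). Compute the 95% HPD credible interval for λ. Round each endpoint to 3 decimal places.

The posterior is unimodal and skewed, so the HPD interval has equal density at both endpoints and is the shortest 95% interval.
Solving f(0.020) = f(2.206) with F(2.206) − F(0.020) = 0.95 gives [0.020, 2.206].
For comparison, the equal-tailed interval is [0.112, 2.579]; the HPD is narrower and shifted toward the mode.

[0.020, 2.206]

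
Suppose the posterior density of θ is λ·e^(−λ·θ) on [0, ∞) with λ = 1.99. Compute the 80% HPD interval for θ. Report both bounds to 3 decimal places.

The exponential density is strictly decreasing on [0, ∞), so the HPD interval is anchored at 0: [0, q] with P(θ ≤ q) = 0.80.
q = −ln(1 − 0.80) / 1.99 = 1.6094 / 1.99 = 0.809.

[0.000, 0.809]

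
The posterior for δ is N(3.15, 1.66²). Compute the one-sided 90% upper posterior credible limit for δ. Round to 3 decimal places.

5.277

Need U with P(δ ≤ U) = 0.90: U = 3.15 + z_{0.1}·1.66.
z = 1.282; U = 3.15 + 1.282 × 1.66 = 5.277.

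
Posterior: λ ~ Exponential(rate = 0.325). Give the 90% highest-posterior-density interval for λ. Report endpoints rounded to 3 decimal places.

The exponential density is strictly decreasing on [0, ∞), so the HPD interval is anchored at 0: [0, q] with P(λ ≤ q) = 0.90.
q = −ln(1 − 0.90) / 0.325 = 2.3026 / 0.325 = 7.085.

[0.000, 7.085]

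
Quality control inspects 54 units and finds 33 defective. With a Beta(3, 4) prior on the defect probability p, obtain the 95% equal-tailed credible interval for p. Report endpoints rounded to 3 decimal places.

[0.465, 0.709]

Posterior: Beta(3+33, 4+21) = Beta(36, 25).
Equal-tailed 95% interval: the 0.025 and 0.975 quantiles of Beta(36, 25).
Posterior mean ≈ 0.590, SD ≈ 0.062; a Normal approximation gives roughly [0.468, 0.713].
Exact: F⁻¹(0.025) = 0.465; F⁻¹(0.975) = 0.709.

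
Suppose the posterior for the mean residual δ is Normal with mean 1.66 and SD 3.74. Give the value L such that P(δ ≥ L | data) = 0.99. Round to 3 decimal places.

-7.041

Need L with P(δ ≥ L) = 0.99: L = 1.66 − z_{0.01}·3.74.
z = 2.326; L = 1.66 − 2.326 × 3.74 = -7.041.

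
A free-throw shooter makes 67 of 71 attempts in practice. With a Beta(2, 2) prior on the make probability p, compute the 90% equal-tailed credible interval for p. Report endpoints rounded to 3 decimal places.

Posterior: Beta(2+67, 2+4) = Beta(69, 6).
Equal-tailed 90% interval: the 0.05 and 0.95 quantiles of Beta(69, 6).
Posterior mean ≈ 0.920, SD ≈ 0.031; a Normal approximation gives roughly [0.869, 0.971].
Exact: F⁻¹(0.05) = 0.863; F⁻¹(0.95) = 0.964.

[0.863, 0.964]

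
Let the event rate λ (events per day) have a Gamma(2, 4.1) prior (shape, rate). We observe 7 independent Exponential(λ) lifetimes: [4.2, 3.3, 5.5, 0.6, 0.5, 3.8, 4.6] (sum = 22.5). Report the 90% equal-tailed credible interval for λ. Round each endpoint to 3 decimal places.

[0.177, 0.543]

Posterior: Gamma(2+7, 4.1+22.5) = Gamma(9, 26.6) (shape, rate).
Equal-tailed 90% interval: Gamma(9, 26.6) quantiles at 0.05 and 0.95.
Posterior mean ≈ 0.338, SD ≈ 0.113; a Normal approximation gives roughly [0.153, 0.524].
Exact: lower = 0.177; upper = 0.543.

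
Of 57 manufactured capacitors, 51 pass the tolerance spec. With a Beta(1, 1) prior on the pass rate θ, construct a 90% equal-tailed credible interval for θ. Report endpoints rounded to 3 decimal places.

[0.806, 0.942]

Posterior: Beta(1+51, 1+6) = Beta(52, 7).
Equal-tailed 90% interval: the 0.05 and 0.95 quantiles of Beta(52, 7).
Posterior mean ≈ 0.881, SD ≈ 0.042; a Normal approximation gives roughly [0.813, 0.950].
Exact: F⁻¹(0.05) = 0.806; F⁻¹(0.95) = 0.942.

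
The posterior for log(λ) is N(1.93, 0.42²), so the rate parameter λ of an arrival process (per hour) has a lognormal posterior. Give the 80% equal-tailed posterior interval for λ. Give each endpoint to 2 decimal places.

On the log scale the 80% interval is 1.93 ± 1.282 × 0.42 = [1.3917, 2.4683].
Exponentiate: [e^1.3917, e^2.4683] = [4.02, 11.80].

[4.02, 11.80]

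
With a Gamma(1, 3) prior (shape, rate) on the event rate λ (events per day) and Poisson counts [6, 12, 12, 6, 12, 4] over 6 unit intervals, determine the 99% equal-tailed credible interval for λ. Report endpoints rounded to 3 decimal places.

[4.014, 8.180]

Posterior: Gamma(1+52, 3+6) = Gamma(53, 9) (shape, rate).
Equal-tailed 99% interval: Gamma(53, 9) quantiles at 0.005 and 0.995.
Posterior mean ≈ 5.889, SD ≈ 0.809; a Normal approximation gives roughly [3.805, 7.972].
Exact: lower = 4.014; upper = 8.180.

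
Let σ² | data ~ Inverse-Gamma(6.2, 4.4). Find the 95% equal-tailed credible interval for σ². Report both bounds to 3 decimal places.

Inverse-Gamma(6.2, 4.4) quantiles: F⁻¹(0.025) and F⁻¹(0.975).
Equivalently, 1/σ² ~ Gamma(6.2, rate = 4.4); invert its 0.975 and 0.025 quantiles.
Posterior mean ≈ 0.846, SD ≈ 0.413; a Normal approximation gives roughly [0.037, 1.655].
Exact: lower = 0.368; upper = 1.895.

[0.368, 1.895]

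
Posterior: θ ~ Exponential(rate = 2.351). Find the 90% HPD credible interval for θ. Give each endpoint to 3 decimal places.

The exponential density is strictly decreasing on [0, ∞), so the HPD interval is anchored at 0: [0, q] with P(θ ≤ q) = 0.90.
q = −ln(1 − 0.90) / 2.351 = 2.3026 / 2.351 = 0.979.

[0.000, 0.979]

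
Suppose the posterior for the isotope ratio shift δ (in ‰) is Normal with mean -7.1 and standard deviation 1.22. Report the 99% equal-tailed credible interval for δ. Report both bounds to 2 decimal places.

The posterior is symmetric, so the 99% equal-tailed interval is δ = -7.1 ± z·1.22 with z = 2.576.
Half-width: 2.576 × 1.22 = 3.14.
-7.1 − 3.14 = -10.24; -7.1 + 3.14 = -3.96.

[-10.24, -3.96]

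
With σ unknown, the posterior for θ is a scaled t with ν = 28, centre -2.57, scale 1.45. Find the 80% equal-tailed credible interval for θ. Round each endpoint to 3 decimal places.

The t_28 distribution is symmetric; the 80% interval is -2.57 ± t·1.45 with t_{0.9,28} = 1.313.
Half-width: 1.313 × 1.45 = 1.903.
-2.57 − 1.903 = -4.473; -2.57 + 1.903 = -0.667.

[-4.473, -0.667]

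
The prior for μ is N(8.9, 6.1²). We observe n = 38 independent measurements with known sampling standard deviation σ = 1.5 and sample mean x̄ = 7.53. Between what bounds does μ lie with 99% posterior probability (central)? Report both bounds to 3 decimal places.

[6.906, 8.158]

Posterior precision = 1/6.1² + 38/1.5² = 0.0269 + 16.8889 = 16.9158, so posterior SD = 0.2431.
Posterior mean = (8.9/6.1² + 38·7.53/1.5²) / 16.9158 = 7.5322.
Interval: 7.5322 ± 2.576 × 0.2431 → [6.906, 8.158].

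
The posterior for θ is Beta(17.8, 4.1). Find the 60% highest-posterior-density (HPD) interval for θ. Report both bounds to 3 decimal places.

The posterior is unimodal and skewed, so the HPD interval has equal density at both endpoints and is the shortest 60% interval.
Solving f(0.770) = f(0.903) with F(0.903) − F(0.770) = 0.60 gives [0.770, 0.903].
For comparison, the equal-tailed interval is [0.746, 0.884]; the HPD is narrower and shifted toward the mode.

[0.770, 0.903]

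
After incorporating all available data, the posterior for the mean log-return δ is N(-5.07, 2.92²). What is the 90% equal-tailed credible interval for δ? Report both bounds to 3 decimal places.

The posterior is symmetric, so the 90% equal-tailed interval is δ = -5.07 ± z·2.92 with z = 1.645.
Half-width: 1.645 × 2.92 = 4.803.
-5.07 − 4.803 = -9.873; -5.07 + 4.803 = -0.267.

[-9.873, -0.267]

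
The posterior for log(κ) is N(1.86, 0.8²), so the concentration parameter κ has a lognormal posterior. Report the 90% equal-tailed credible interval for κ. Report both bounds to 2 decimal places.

On the log scale the 90% interval is 1.86 ± 1.645 × 0.8 = [0.5441, 3.1759].
Exponentiate: [e^0.5441, e^3.1759] = [1.72, 23.95].

[1.72, 23.95]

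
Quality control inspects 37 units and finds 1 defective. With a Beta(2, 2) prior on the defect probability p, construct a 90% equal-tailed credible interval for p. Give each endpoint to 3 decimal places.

Posterior: Beta(2+1, 2+36) = Beta(3, 38).
Equal-tailed 90% interval: the 0.05 and 0.95 quantiles of Beta(3, 38).
Posterior mean ≈ 0.073, SD ≈ 0.040; a Normal approximation gives roughly [0.007, 0.139].
Exact: F⁻¹(0.05) = 0.021; F⁻¹(0.95) = 0.149.

[0.021, 0.149]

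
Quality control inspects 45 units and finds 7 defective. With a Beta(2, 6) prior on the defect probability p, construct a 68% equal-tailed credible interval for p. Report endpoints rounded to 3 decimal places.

[0.119, 0.221]

Posterior: Beta(2+7, 6+38) = Beta(9, 44).
Equal-tailed 68% interval: the 0.16 and 0.84 quantiles of Beta(9, 44).
Posterior mean ≈ 0.170, SD ≈ 0.051; a Normal approximation gives roughly [0.119, 0.221].
Exact: F⁻¹(0.16) = 0.119; F⁻¹(0.84) = 0.221.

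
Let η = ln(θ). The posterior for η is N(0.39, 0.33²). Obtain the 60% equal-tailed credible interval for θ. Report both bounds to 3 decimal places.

On the log scale the 60% interval is 0.39 ± 0.842 × 0.33 = [0.1123, 0.6677].
Exponentiate: [e^0.1123, e^0.6677] = [1.119, 1.950].

[1.119, 1.950]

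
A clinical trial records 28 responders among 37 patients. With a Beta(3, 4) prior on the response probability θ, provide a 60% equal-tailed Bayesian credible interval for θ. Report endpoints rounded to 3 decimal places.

Posterior: Beta(3+28, 4+9) = Beta(31, 13).
Equal-tailed 60% interval: the 0.2 and 0.8 quantiles of Beta(31, 13).
Posterior mean ≈ 0.705, SD ≈ 0.068; a Normal approximation gives roughly [0.647, 0.762].
Exact: F⁻¹(0.2) = 0.648; F⁻¹(0.8) = 0.763.

[0.648, 0.763]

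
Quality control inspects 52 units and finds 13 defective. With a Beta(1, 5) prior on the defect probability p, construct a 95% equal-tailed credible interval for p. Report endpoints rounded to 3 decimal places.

[0.141, 0.358]

Posterior: Beta(1+13, 5+39) = Beta(14, 44).
Equal-tailed 95% interval: the 0.025 and 0.975 quantiles of Beta(14, 44).
Posterior mean ≈ 0.241, SD ≈ 0.056; a Normal approximation gives roughly [0.132, 0.351].
Exact: F⁻¹(0.025) = 0.141; F⁻¹(0.975) = 0.358.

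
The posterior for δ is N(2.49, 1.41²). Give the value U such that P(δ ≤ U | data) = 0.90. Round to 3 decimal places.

Need U with P(δ ≤ U) = 0.90: U = 2.49 + z_{0.1}·1.41.
z = 1.282; U = 2.49 + 1.282 × 1.41 = 4.297.

4.297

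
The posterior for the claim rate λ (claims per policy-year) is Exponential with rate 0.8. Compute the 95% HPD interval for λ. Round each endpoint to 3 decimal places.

[0.000, 3.745]

The exponential density is strictly decreasing on [0, ∞), so the HPD interval is anchored at 0: [0, q] with P(λ ≤ q) = 0.95.
q = −ln(1 − 0.95) / 0.8 = 2.9957 / 0.8 = 3.745.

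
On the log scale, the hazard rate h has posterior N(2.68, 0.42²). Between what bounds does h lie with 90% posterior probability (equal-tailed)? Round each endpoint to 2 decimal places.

[7.31, 29.10]

On the log scale the 90% interval is 2.68 ± 1.645 × 0.42 = [1.9892, 3.3708].
Exponentiate: [e^1.9892, e^3.3708] = [7.31, 29.10].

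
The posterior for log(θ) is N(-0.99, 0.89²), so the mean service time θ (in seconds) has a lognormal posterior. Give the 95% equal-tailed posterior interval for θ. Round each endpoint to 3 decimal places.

[0.065, 2.126]

On the log scale the 95% interval is -0.99 ± 1.960 × 0.89 = [-2.7344, 0.7544].
Exponentiate: [e^-2.7344, e^0.7544] = [0.065, 2.126].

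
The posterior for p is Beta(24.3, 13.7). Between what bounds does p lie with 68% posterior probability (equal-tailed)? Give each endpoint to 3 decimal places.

Posterior: Beta(24.3, 13.7).
Equal-tailed 68% interval: the 0.16 and 0.84 quantiles of Beta(24.3, 13.7).
Posterior mean ≈ 0.639, SD ≈ 0.077; a Normal approximation gives roughly [0.563, 0.716].
Exact: F⁻¹(0.16) = 0.562; F⁻¹(0.84) = 0.717.

[0.562, 0.717]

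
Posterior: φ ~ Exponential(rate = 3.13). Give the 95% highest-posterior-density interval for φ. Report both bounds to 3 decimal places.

[0.000, 0.957]

The exponential density is strictly decreasing on [0, ∞), so the HPD interval is anchored at 0: [0, q] with P(φ ≤ q) = 0.95.
q = −ln(1 − 0.95) / 3.13 = 2.9957 / 3.13 = 0.957.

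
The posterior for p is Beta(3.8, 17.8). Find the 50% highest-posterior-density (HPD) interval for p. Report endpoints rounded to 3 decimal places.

[0.096, 0.200]

The posterior is unimodal and skewed, so the HPD interval has equal density at both endpoints and is the shortest 50% interval.
Solving f(0.096) = f(0.200) with F(0.200) − F(0.096) = 0.50 gives [0.096, 0.200].
For comparison, the equal-tailed interval is [0.116, 0.225]; the HPD is narrower and shifted toward the mode.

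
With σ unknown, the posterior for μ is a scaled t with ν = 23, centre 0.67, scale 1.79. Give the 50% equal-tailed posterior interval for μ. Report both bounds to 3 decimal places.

[-0.557, 1.897]

The t_23 distribution is symmetric; the 50% interval is 0.67 ± t·1.79 with t_{0.75,23} = 0.685.
Half-width: 0.685 × 1.79 = 1.227.
0.67 − 1.227 = -0.557; 0.67 + 1.227 = 1.897.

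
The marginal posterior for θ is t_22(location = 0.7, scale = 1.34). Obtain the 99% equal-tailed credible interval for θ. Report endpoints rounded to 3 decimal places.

The t_22 distribution is symmetric; the 99% interval is 0.7 ± t·1.34 with t_{0.995,22} = 2.819.
Half-width: 2.819 × 1.34 = 3.777.
0.7 − 3.777 = -3.077; 0.7 + 3.777 = 4.477.

[-3.077, 4.477]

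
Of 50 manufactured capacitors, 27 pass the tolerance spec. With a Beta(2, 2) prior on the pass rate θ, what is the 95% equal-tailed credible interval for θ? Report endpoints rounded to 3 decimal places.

Posterior: Beta(2+27, 2+23) = Beta(29, 25).
Equal-tailed 95% interval: the 0.025 and 0.975 quantiles of Beta(29, 25).
Posterior mean ≈ 0.537, SD ≈ 0.067; a Normal approximation gives roughly [0.405, 0.669].
Exact: F⁻¹(0.025) = 0.404; F⁻¹(0.975) = 0.667.

[0.404, 0.667]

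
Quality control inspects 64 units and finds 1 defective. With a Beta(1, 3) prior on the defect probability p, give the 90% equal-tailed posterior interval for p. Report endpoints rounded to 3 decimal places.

Posterior: Beta(1+1, 3+63) = Beta(2, 66).
Equal-tailed 90% interval: the 0.05 and 0.95 quantiles of Beta(2, 66).
Posterior mean ≈ 0.029, SD ≈ 0.020; a Normal approximation gives roughly [-0.004, 0.063].
Exact: F⁻¹(0.05) = 0.005; F⁻¹(0.95) = 0.069.

[0.005, 0.069]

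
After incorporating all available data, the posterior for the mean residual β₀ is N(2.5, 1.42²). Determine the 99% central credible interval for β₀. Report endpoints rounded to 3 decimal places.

The posterior is symmetric, so the 99% equal-tailed interval is β₀ = 2.5 ± z·1.42 with z = 2.576.
Half-width: 2.576 × 1.42 = 3.658.
2.5 − 3.658 = -1.158; 2.5 + 3.658 = 6.158.

[-1.158, 6.158]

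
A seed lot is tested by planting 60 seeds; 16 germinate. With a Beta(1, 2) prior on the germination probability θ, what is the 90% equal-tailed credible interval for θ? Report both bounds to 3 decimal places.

[0.183, 0.365]

Posterior: Beta(1+16, 2+44) = Beta(17, 46).
Equal-tailed 90% interval: the 0.05 and 0.95 quantiles of Beta(17, 46).
Posterior mean ≈ 0.270, SD ≈ 0.055; a Normal approximation gives roughly [0.179, 0.361].
Exact: F⁻¹(0.05) = 0.183; F⁻¹(0.95) = 0.365.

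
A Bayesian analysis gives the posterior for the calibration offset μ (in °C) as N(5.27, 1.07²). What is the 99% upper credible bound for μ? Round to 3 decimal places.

Need U with P(μ ≤ U) = 0.99: U = 5.27 + z_{0.01}·1.07.
z = 2.326; U = 5.27 + 2.326 × 1.07 = 7.759.

7.759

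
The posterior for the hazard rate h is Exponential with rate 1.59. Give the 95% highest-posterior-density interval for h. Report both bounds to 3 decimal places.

The exponential density is strictly decreasing on [0, ∞), so the HPD interval is anchored at 0: [0, q] with P(h ≤ q) = 0.95.
q = −ln(1 − 0.95) / 1.59 = 2.9957 / 1.59 = 1.884.

[0.000, 1.884]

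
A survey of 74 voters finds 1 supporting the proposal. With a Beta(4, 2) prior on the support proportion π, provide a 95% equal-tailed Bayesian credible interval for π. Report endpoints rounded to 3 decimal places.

[0.021, 0.125]

Posterior: Beta(4+1, 2+73) = Beta(5, 75).
Equal-tailed 95% interval: the 0.025 and 0.975 quantiles of Beta(5, 75).
Posterior mean ≈ 0.062, SD ≈ 0.027; a Normal approximation gives roughly [0.010, 0.115].
Exact: F⁻¹(0.025) = 0.021; F⁻¹(0.975) = 0.125.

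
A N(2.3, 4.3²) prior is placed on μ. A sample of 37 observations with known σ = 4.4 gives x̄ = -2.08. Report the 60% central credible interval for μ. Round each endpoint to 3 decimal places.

Posterior precision = 1/4.3² + 37/4.4² = 0.0541 + 1.9112 = 1.9652, so posterior SD = 0.7133.
Posterior mean = (2.3/4.3² + 37·-2.08/4.4²) / 1.9652 = -1.9595.
Interval: -1.9595 ± 0.842 × 0.7133 → [-2.560, -1.359].

[-2.560, -1.359]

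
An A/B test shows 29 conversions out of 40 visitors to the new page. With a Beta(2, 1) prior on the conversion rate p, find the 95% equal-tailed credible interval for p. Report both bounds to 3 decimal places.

[0.580, 0.843]

Posterior: Beta(2+29, 1+11) = Beta(31, 12).
Equal-tailed 95% interval: the 0.025 and 0.975 quantiles of Beta(31, 12).
Posterior mean ≈ 0.721, SD ≈ 0.068; a Normal approximation gives roughly [0.588, 0.853].
Exact: F⁻¹(0.025) = 0.580; F⁻¹(0.975) = 0.843.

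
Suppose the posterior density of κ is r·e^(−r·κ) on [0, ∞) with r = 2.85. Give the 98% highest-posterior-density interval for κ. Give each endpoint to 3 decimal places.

The exponential density is strictly decreasing on [0, ∞), so the HPD interval is anchored at 0: [0, q] with P(κ ≤ q) = 0.98.
q = −ln(1 − 0.98) / 2.85 = 3.9120 / 2.85 = 1.373.

[0.000, 1.373]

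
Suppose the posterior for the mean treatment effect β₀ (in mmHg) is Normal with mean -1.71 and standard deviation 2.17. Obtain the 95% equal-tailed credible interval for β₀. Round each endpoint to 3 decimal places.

[-5.963, 2.543]

The posterior is symmetric, so the 95% equal-tailed interval is β₀ = -1.71 ± z·2.17 with z = 1.960.
Half-width: 1.960 × 2.17 = 4.253.
-1.71 − 4.253 = -5.963; -1.71 + 4.253 = 2.543.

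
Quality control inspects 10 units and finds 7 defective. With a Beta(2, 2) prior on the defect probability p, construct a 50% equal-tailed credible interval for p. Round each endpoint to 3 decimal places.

[0.560, 0.733]

Posterior: Beta(2+7, 2+3) = Beta(9, 5).
Equal-tailed 50% interval: the 0.25 and 0.75 quantiles of Beta(9, 5).
Posterior mean ≈ 0.643, SD ≈ 0.124; a Normal approximation gives roughly [0.559, 0.726].
Exact: F⁻¹(0.25) = 0.560; F⁻¹(0.75) = 0.733.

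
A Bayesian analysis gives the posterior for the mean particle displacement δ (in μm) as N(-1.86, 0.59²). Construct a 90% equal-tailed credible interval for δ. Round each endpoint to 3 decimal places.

[-2.830, -0.890]

The posterior is symmetric, so the 90% equal-tailed interval is δ = -1.86 ± z·0.59 with z = 1.645.
Half-width: 1.645 × 0.59 = 0.970.
-1.86 − 0.970 = -2.830; -1.86 + 0.970 = -0.890.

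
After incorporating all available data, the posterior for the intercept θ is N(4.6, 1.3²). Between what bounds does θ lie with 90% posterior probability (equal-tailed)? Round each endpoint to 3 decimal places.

The posterior is symmetric, so the 90% equal-tailed interval is θ = 4.6 ± z·1.3 with z = 1.645.
Half-width: 1.645 × 1.3 = 2.138.
4.6 − 2.138 = 2.462; 4.6 + 2.138 = 6.738.

[2.462, 6.738]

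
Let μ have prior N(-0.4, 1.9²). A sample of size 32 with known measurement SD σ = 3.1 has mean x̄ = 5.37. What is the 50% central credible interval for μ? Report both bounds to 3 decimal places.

[4.572, 5.282]

Posterior precision = 1/1.9² + 32/3.1² = 0.2770 + 3.3299 = 3.6069, so posterior SD = 0.5265.
Posterior mean = (-0.4/1.9² + 32·5.37/3.1²) / 3.6069 = 4.9269.
Interval: 4.9269 ± 0.674 × 0.5265 → [4.572, 5.282].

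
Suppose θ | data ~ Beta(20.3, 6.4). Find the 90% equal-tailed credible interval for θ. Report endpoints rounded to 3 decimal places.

Posterior: Beta(20.3, 6.4).
Equal-tailed 90% interval: the 0.05 and 0.95 quantiles of Beta(20.3, 6.4).
Posterior mean ≈ 0.760, SD ≈ 0.081; a Normal approximation gives roughly [0.627, 0.894].
Exact: F⁻¹(0.05) = 0.616; F⁻¹(0.95) = 0.882.

[0.616, 0.882]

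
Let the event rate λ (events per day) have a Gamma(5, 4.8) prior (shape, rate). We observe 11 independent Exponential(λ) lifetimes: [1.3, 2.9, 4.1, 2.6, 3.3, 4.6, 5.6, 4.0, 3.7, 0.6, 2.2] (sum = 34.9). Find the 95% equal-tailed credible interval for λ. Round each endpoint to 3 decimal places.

[0.230, 0.623]

Posterior: Gamma(5+11, 4.8+34.9) = Gamma(16, 39.7) (shape, rate).
Equal-tailed 95% interval: Gamma(16, 39.7) quantiles at 0.025 and 0.975.
Posterior mean ≈ 0.403, SD ≈ 0.101; a Normal approximation gives roughly [0.206, 0.601].
Exact: lower = 0.230; upper = 0.623.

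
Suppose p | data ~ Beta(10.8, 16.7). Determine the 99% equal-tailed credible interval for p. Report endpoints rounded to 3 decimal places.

[0.179, 0.635]

Posterior: Beta(10.8, 16.7).
Equal-tailed 99% interval: the 0.005 and 0.995 quantiles of Beta(10.8, 16.7).
Posterior mean ≈ 0.393, SD ≈ 0.091; a Normal approximation gives roughly [0.157, 0.628].
Exact: F⁻¹(0.005) = 0.179; F⁻¹(0.995) = 0.635.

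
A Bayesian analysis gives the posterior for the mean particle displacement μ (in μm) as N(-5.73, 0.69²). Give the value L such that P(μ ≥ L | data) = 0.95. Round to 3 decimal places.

Need L with P(μ ≥ L) = 0.95: L = -5.73 − z_{0.05}·0.69.
z = 1.645; L = -5.73 − 1.645 × 0.69 = -6.865.

-6.865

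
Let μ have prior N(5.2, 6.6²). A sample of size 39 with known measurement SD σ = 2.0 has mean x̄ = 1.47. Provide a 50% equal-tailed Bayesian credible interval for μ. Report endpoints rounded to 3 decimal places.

[1.263, 1.695]

Posterior precision = 1/6.6² + 39/2.0² = 0.0230 + 9.7500 = 9.7730, so posterior SD = 0.3199.
Posterior mean = (5.2/6.6² + 39·1.47/2.0²) / 9.7730 = 1.4788.
Interval: 1.4788 ± 0.674 × 0.3199 → [1.263, 1.695].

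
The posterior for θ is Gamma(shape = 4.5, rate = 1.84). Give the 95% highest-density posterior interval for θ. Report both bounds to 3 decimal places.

[0.517, 4.726]

The posterior is unimodal and skewed, so the HPD interval has equal density at both endpoints and is the shortest 95% interval.
Solving f(0.517) = f(4.726) with F(4.726) − F(0.517) = 0.95 gives [0.517, 4.726].
For comparison, the equal-tailed interval is [0.734, 5.169]; the HPD is narrower and shifted toward the mode.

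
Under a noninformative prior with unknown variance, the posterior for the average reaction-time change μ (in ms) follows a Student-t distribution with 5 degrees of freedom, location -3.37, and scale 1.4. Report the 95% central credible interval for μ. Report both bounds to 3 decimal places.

The t_5 distribution is symmetric; the 95% interval is -3.37 ± t·1.4 with t_{0.975,5} = 2.571.
Half-width: 2.571 × 1.4 = 3.599.
-3.37 − 3.599 = -6.969; -3.37 + 3.599 = 0.229.

[-6.969, 0.229]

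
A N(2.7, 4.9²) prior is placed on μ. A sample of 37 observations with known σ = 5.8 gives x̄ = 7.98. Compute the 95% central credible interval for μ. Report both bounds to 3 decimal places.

Posterior precision = 1/4.9² + 37/5.8² = 0.0416 + 1.0999 = 1.1415, so posterior SD = 0.9360.
Posterior mean = (2.7/4.9² + 37·7.98/5.8²) / 1.1415 = 7.7874.
Interval: 7.7874 ± 1.960 × 0.9360 → [5.953, 9.622].

[5.953, 9.622]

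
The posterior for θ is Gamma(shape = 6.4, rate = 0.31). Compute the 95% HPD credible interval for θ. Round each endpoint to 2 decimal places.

[6.42, 36.86]

The posterior is unimodal and skewed, so the HPD interval has equal density at both endpoints and is the shortest 95% interval.
Solving f(6.42) = f(36.86) with F(36.86) − F(6.42) = 0.95 gives [6.42, 36.86].
For comparison, the equal-tailed interval is [7.88, 39.45]; the HPD is narrower and shifted toward the mode.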